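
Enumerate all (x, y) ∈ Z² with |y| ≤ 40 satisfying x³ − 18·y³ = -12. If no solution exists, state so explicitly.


The equation is x³ - 18y³ = -12. For fixed y, x³ = 18·y³ − 12, so a solution requires the RHS to be a perfect cube.
Strategy: iterate y from -40 to 40, compute RHS = 18·y³ − 12, and check whether it is a (positive or negative) perfect cube.
Check small values of y:
  y = 0: RHS = -12 is not a perfect cube.
  y = 1: RHS = 6 is not a perfect cube.
  y = -1: RHS = -30 is not a perfect cube.
  y = 2: RHS = 132 is not a perfect cube.
  y = -2: RHS = -156 is not a perfect cube.
  y = 3: RHS = 474 is not a perfect cube.
  y = -3: RHS = -498 is not a perfect cube.
Continuing the search up to |y| = 40 finds no solutions either.
No (x, y) in the scanned range satisfies the equation.

No integer solutions with |y| ≤ 40.


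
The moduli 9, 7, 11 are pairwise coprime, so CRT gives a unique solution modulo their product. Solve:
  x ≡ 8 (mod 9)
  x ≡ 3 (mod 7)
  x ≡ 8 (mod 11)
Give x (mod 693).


Moduli 9, 7, 11 are pairwise coprime; by CRT there is a unique solution modulo M = 9 · 7 · 11 = 693.
Solve pairwise, accumulating the modulus:
  Start with x ≡ 8 (mod 9).
  Combine with x ≡ 3 (mod 7): since gcd(9, 7) = 1, we get a unique residue mod 63.
    Write x = 8 + 9·t and substitute into x ≡ 3 (mod 7): 9·t ≡ 3 − 8 = -5 (mod 7).
    Reduce coefficients mod 7: 2·t ≡ 2 (mod 7).
    The inverse of 2 mod 7 is 4 (since 2·4 = 8 = 1·7 + 1), so t ≡ 4·2 = 8 ≡ 1 (mod 7).
    Then x = 8 + 9·1 = 17, valid modulo lcm(9, 7) = 63: x ≡ 17 (mod 63).
  Combine with x ≡ 8 (mod 11): since gcd(63, 11) = 1, we get a unique residue mod 693.
    Write x = 17 + 63·t and substitute into x ≡ 8 (mod 11): 63·t ≡ 8 − 17 = -9 (mod 11).
    Reduce coefficients mod 11: 8·t ≡ 2 (mod 11).
    The inverse of 8 mod 11 is 7 (since 8·7 = 56 = 5·11 + 1), so t ≡ 7·2 = 14 ≡ 3 (mod 11).
    Then x = 17 + 63·3 = 206, valid modulo lcm(63, 11) = 693: x ≡ 206 (mod 693).
Verify: 206 mod 9 = 8 ✓, 206 mod 7 = 3 ✓, 206 mod 11 = 8 ✓.

x ≡ 206 (mod 693).


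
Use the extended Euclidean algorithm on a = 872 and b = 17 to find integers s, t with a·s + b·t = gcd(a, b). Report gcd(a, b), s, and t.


Euclidean algorithm on (872, 17) — divide until remainder is 0:
  872 = 51 · 17 + 5
  17 = 3 · 5 + 2
  5 = 2 · 2 + 1
  2 = 2 · 1 + 0
gcd(872, 17) = 1.
Track Bezout coefficients alongside the remainders: start with r₀ = 872 = a·1 + b·0 (s = 1, t = 0) and r₁ = 17 = a·0 + b·1 (s = 0, t = 1); each new remainder r_{k+1} = r_{k-1} − q_k·r_k inherits s_{k+1} = s_{k-1} − q_k·s_k, t_{k+1} = t_{k-1} − q_k·t_k, so r_k = a·s_k + b·t_k at every step:
  q = 51: r = 5, s = 1 − 51·0 = 1, t = 0 − 51·1 = -51  (check: 872·1 + 17·(-51) = 5)
  q = 3: r = 2, s = 0 − 3·1 = -3, t = 1 − 3·(-51) = 154  (check: 872·(-3) + 17·154 = 2)
  q = 2: r = 1, s = 1 − 2·(-3) = 7, t = -51 − 2·154 = -359  (check: 872·7 + 17·(-359) = 1)
The row with r = 1 (the gcd) gives the Bezout coefficients s = 7, t = -359.
Result: 872 · (7) + 17 · (-359) = 1.

gcd(872, 17) = 1; s = 7, t = -359 (check: 872·7 + 17·(-359) = 1).


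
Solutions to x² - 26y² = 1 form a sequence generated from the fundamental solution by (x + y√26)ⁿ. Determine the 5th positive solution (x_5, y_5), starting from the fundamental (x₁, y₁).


Step 1: Find the fundamental solution (x₁, y₁) of x² - 26y² = 1.
  Expand √26 as a continued fraction. a₀ = ⌊√26⌋ = 5; iterate m_{k+1} = d_k·a_k − m_k, d_{k+1} = (26 − m_{k+1}²)/d_k, a_{k+1} = ⌊(a₀ + m_{k+1})/d_{k+1}⌋ (starting m₀ = 0, d₀ = 1), with convergents p_k = a_k·p_{k-1} + p_{k-2}, q_k = a_k·q_{k-1} + q_{k-2} (p₋₁ = 1, q₋₁ = 0):
  k = 0: a₀ = 5; p₀/q₀ = 5/1; p₀² − 26·q₀² = 25 − 26 = -1.
  k = 1: m = 5, d = 1, a = ⌊(5 + 5)/1⌋ = 10; p/q = (10·5 + 1)/(10·1 + 0) = 51/10; p² − 26·q² = 2601 − 2600 = 1.
  The first convergent with p² − 26·q² = 1 gives the fundamental solution (x₁, y₁) = (51, 10).
Step 2: Apply the recurrence (x_{n+1}, y_{n+1}) = (x₁x_n + 26y₁y_n, x₁y_n + y₁x_n) repeatedly.
  From (x_1, y_1) = (51, 10): x_2 = 51·51 + 26·10·10 = 5201; y_2 = 51·10 + 10·51 = 1020.
  From (x_2, y_2) = (5201, 1020): x_3 = 51·5201 + 26·10·1020 = 530451; y_3 = 51·1020 + 10·5201 = 104030.
  From (x_3, y_3) = (530451, 104030): x_4 = 51·530451 + 26·10·104030 = 54100801; y_4 = 51·104030 + 10·530451 = 10610040.
  From (x_4, y_4) = (54100801, 10610040): x_5 = 51·54100801 + 26·10·10610040 = 5517751251; y_5 = 51·10610040 + 10·54100801 = 1082120050.
Step 3: Verify x_5² - 26·y_5² = 30445578867912065001 - 30445578867912065000 = 1 (should be 1). ✓

(x_1, y_1) = (51, 10); (x_5, y_5) = (5517751251, 1082120050).


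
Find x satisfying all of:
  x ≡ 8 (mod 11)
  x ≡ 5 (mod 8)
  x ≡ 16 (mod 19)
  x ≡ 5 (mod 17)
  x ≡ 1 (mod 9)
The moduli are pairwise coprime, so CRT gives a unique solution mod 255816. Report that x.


Product of moduli M = 11 · 8 · 19 · 17 · 9 = 255816.
Merge one congruence at a time:
  Start: x ≡ 8 (mod 11).
  Combine with x ≡ 5 (mod 8); new modulus lcm = 88.
    Write x = 8 + 11·t and substitute into x ≡ 5 (mod 8): 11·t ≡ 5 − 8 = -3 (mod 8).
    Reduce coefficients mod 8: 3·t ≡ 5 (mod 8).
    The inverse of 3 mod 8 is 3 (since 3·3 = 9 = 1·8 + 1), so t ≡ 3·5 = 15 ≡ 7 (mod 8).
    Then x = 8 + 11·7 = 85, valid modulo lcm(11, 8) = 88: x ≡ 85 (mod 88).
  Combine with x ≡ 16 (mod 19); new modulus lcm = 1672.
    Write x = 85 + 88·t and substitute into x ≡ 16 (mod 19): 88·t ≡ 16 − 85 = -69 (mod 19).
    Reduce coefficients mod 19: 12·t ≡ 7 (mod 19).
    The inverse of 12 mod 19 is 8 (since 12·8 = 96 = 5·19 + 1), so t ≡ 8·7 = 56 ≡ 18 (mod 19).
    Then x = 85 + 88·18 = 1669, valid modulo lcm(88, 19) = 1672: x ≡ 1669 (mod 1672).
  Combine with x ≡ 5 (mod 17); new modulus lcm = 28424.
    Write x = 1669 + 1672·t and substitute into x ≡ 5 (mod 17): 1672·t ≡ 5 − 1669 = -1664 (mod 17).
    Reduce coefficients mod 17: 6·t ≡ 2 (mod 17).
    The inverse of 6 mod 17 is 3 (since 6·3 = 18 = 1·17 + 1), so t ≡ 3·2 = 6 ≡ 6 (mod 17).
    Then x = 1669 + 1672·6 = 11701, valid modulo lcm(1672, 17) = 28424: x ≡ 11701 (mod 28424).
  Combine with x ≡ 1 (mod 9); new modulus lcm = 255816.
    Write x = 11701 + 28424·t and substitute into x ≡ 1 (mod 9): 28424·t ≡ 1 − 11701 = -11700 (mod 9).
    Reduce coefficients mod 9: 2·t ≡ 0 (mod 9).
    The inverse of 2 mod 9 is 5 (since 2·5 = 10 = 1·9 + 1), so t ≡ 5·0 = 0 ≡ 0 (mod 9).
    Then x = 11701 + 28424·0 = 11701, valid modulo lcm(28424, 9) = 255816: x ≡ 11701 (mod 255816).
Verify against each original: 11701 mod 11 = 8, 11701 mod 8 = 5, 11701 mod 19 = 16, 11701 mod 17 = 5, 11701 mod 9 = 1.

x ≡ 11701 (mod 255816).


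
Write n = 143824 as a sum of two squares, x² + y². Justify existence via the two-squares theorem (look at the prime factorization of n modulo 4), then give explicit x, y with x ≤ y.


Step 1: Factor n = 143824 = 2^4 · 89 · 101.
Step 2: Check the mod-4 condition on each prime factor: 2 = 2 (special); 89 ≡ 1 (mod 4), exponent 1; 101 ≡ 1 (mod 4), exponent 1.
All primes ≡ 3 (mod 4) appear to even exponent (or don't appear), so by the two-squares theorem n IS expressible as a sum of two squares.
Step 3: Build a representation. Group n = k² · m with k = 4 and m = 89 · 101 = 8989 (a product of primes ≡ 1 (mod 4)); a representation of m scales to one of n via (k·x)² + (k·y)² = k²(x² + y²). Each prime p ≡ 1 (mod 4) is itself a sum of two squares; find a² by testing p − a² for a perfect square:
  89: 89 − 1² = 88, 89 − 2² = 85, 89 − 3² = 80, 89 − 4² = 73, 89 − 5² = 64 = 8² ⇒ 89 = 5² + 8².
  101: 101 − 1² = 100 = 10² ⇒ 101 = 1² + 10².
  Combine using the Brahmagupta–Fibonacci identity (a² + b²)(c² + d²) = (ac − bd)² + (ad + bc)² = (ac + bd)² + (ad − bc)²:
  89 · 101 = 8989: from (5² + 8²)(1² + 10²), take (5·1 − 8·10, 5·10 + 8·1) = (5 − 80, 50 + 8) = (-75, 58); dropping signs (only squares matter) gives (75, 58); check 75² + 58² = 5625 + 3364 = 8989 ✓.
  Scale by k = 4: (4·75, 4·58) = (300, 232).
Step 4: Order so x ≤ y and verify: 232² + 300² = 53824 + 90000 = 143824 = n. ✓

n = 143824 = 232² + 300² (one valid representation with x ≤ y).


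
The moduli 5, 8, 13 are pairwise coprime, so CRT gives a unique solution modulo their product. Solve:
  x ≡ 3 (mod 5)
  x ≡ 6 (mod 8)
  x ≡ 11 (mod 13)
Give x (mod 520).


Moduli 5, 8, 13 are pairwise coprime; by CRT there is a unique solution modulo M = 5 · 8 · 13 = 520.
Solve pairwise, accumulating the modulus:
  Start with x ≡ 3 (mod 5).
  Combine with x ≡ 6 (mod 8): since gcd(5, 8) = 1, we get a unique residue mod 40.
    Write x = 3 + 5·t and substitute into x ≡ 6 (mod 8): 5·t ≡ 6 − 3 = 3 (mod 8).
    The inverse of 5 mod 8 is 5 (since 5·5 = 25 = 3·8 + 1), so t ≡ 5·3 = 15 ≡ 7 (mod 8).
    Then x = 3 + 5·7 = 38, valid modulo lcm(5, 8) = 40: x ≡ 38 (mod 40).
  Combine with x ≡ 11 (mod 13): since gcd(40, 13) = 1, we get a unique residue mod 520.
    Write x = 38 + 40·t and substitute into x ≡ 11 (mod 13): 40·t ≡ 11 − 38 = -27 (mod 13).
    Reduce coefficients mod 13: 1·t ≡ 12 (mod 13).
    So t ≡ 12 (mod 13).
    Then x = 38 + 40·12 = 518, valid modulo lcm(40, 13) = 520: x ≡ 518 (mod 520).
Verify: 518 mod 5 = 3 ✓, 518 mod 8 = 6 ✓, 518 mod 13 = 11 ✓.

x ≡ 518 (mod 520).


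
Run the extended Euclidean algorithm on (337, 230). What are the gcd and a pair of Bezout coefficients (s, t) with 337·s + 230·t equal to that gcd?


Euclidean algorithm on (337, 230) — divide until remainder is 0:
  337 = 1 · 230 + 107
  230 = 2 · 107 + 16
  107 = 6 · 16 + 11
  16 = 1 · 11 + 5
  11 = 2 · 5 + 1
  5 = 5 · 1 + 0
gcd(337, 230) = 1.
Track Bezout coefficients alongside the remainders: start with r₀ = 337 = a·1 + b·0 (s = 1, t = 0) and r₁ = 230 = a·0 + b·1 (s = 0, t = 1); each new remainder r_{k+1} = r_{k-1} − q_k·r_k inherits s_{k+1} = s_{k-1} − q_k·s_k, t_{k+1} = t_{k-1} − q_k·t_k, so r_k = a·s_k + b·t_k at every step:
  q = 1: r = 107, s = 1 − 1·0 = 1, t = 0 − 1·1 = -1  (check: 337·1 + 230·(-1) = 107)
  q = 2: r = 16, s = 0 − 2·1 = -2, t = 1 − 2·(-1) = 3  (check: 337·(-2) + 230·3 = 16)
  q = 6: r = 11, s = 1 − 6·(-2) = 13, t = -1 − 6·3 = -19  (check: 337·13 + 230·(-19) = 11)
  q = 1: r = 5, s = -2 − 1·13 = -15, t = 3 − 1·(-19) = 22  (check: 337·(-15) + 230·22 = 5)
  q = 2: r = 1, s = 13 − 2·(-15) = 43, t = -19 − 2·22 = -63  (check: 337·43 + 230·(-63) = 1)
The row with r = 1 (the gcd) gives the Bezout coefficients s = 43, t = -63.
Result: 337 · (43) + 230 · (-63) = 1.

gcd(337, 230) = 1; s = 43, t = -63 (check: 337·43 + 230·(-63) = 1).


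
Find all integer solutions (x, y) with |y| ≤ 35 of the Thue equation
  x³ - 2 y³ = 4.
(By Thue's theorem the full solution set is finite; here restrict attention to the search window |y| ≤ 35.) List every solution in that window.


The equation is x³ - 2y³ = 4. For fixed y, x³ = 2·y³ + 4, so a solution requires the RHS to be a perfect cube.
Strategy: iterate y from -35 to 35, compute RHS = 2·y³ + 4, and check whether it is a (positive or negative) perfect cube.
Check small values of y:
  y = 0: RHS = 4 is not a perfect cube.
  y = 1: RHS = 6 is not a perfect cube.
  y = -1: RHS = 2 is not a perfect cube.
  y = 2: RHS = 20 is not a perfect cube.
  y = -2: RHS = -12 is not a perfect cube.
  y = 3: RHS = 58 is not a perfect cube.
  y = -3: RHS = -50 is not a perfect cube.
Continuing the search up to |y| = 35 finds no solutions either.
No (x, y) in the scanned range satisfies the equation.

No integer solutions with |y| ≤ 35.


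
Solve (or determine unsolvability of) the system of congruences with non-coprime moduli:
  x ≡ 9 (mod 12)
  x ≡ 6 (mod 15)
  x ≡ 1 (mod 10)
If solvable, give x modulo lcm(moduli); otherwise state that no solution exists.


Moduli 12, 15, 10 are not pairwise coprime, so CRT works modulo lcm(m_i) when all pairwise compatibility conditions hold.
Pairwise compatibility: gcd(m_i, m_j) must divide a_i - a_j for every pair.
Merge one congruence at a time:
  Start: x ≡ 9 (mod 12).
  Combine with x ≡ 6 (mod 15): gcd(12, 15) = 3; 6 - 9 = -3, which IS divisible by 3, so compatible.
    Write x = 9 + 12·t and substitute into x ≡ 6 (mod 15): 12·t ≡ 6 − 9 = -3 (mod 15).
    Divide the congruence (and modulus) by g = 3: 4·t ≡ -1 (mod 5).
    Reduce coefficients mod 5: 4·t ≡ 4 (mod 5).
    The inverse of 4 mod 5 is 4 (since 4·4 = 16 = 3·5 + 1), so t ≡ 4·4 = 16 ≡ 1 (mod 5).
    Then x = 9 + 12·1 = 21, valid modulo lcm(12, 15) = 60: x ≡ 21 (mod 60).
  Combine with x ≡ 1 (mod 10): gcd(60, 10) = 10; 1 - 21 = -20, which IS divisible by 10, so compatible.
    Write x = 21 + 60·t and substitute into x ≡ 1 (mod 10): 60·t ≡ 1 − 21 = -20 (mod 10).
    Divide the congruence (and modulus) by g = 10: 6·t ≡ -2 (mod 1).
    Modulo 1 every t works; take t = 0.
    Then x = 21 + 60·0 = 21, valid modulo lcm(60, 10) = 60: x ≡ 21 (mod 60).
Verify: 21 mod 12 = 9, 21 mod 15 = 6, 21 mod 10 = 1.

x ≡ 21 (mod 60).


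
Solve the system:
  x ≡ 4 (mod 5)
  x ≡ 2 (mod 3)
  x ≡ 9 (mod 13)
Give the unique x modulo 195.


Moduli 5, 3, 13 are pairwise coprime; by CRT there is a unique solution modulo M = 5 · 3 · 13 = 195.
Solve pairwise, accumulating the modulus:
  Start with x ≡ 4 (mod 5).
  Combine with x ≡ 2 (mod 3): since gcd(5, 3) = 1, we get a unique residue mod 15.
    Write x = 4 + 5·t and substitute into x ≡ 2 (mod 3): 5·t ≡ 2 − 4 = -2 (mod 3).
    Reduce coefficients mod 3: 2·t ≡ 1 (mod 3).
    The inverse of 2 mod 3 is 2 (since 2·2 = 4 = 1·3 + 1), so t ≡ 2·1 = 2 ≡ 2 (mod 3).
    Then x = 4 + 5·2 = 14, valid modulo lcm(5, 3) = 15: x ≡ 14 (mod 15).
  Combine with x ≡ 9 (mod 13): since gcd(15, 13) = 1, we get a unique residue mod 195.
    Write x = 14 + 15·t and substitute into x ≡ 9 (mod 13): 15·t ≡ 9 − 14 = -5 (mod 13).
    Reduce coefficients mod 13: 2·t ≡ 8 (mod 13).
    The inverse of 2 mod 13 is 7 (since 2·7 = 14 = 1·13 + 1), so t ≡ 7·8 = 56 ≡ 4 (mod 13).
    Then x = 14 + 15·4 = 74, valid modulo lcm(15, 13) = 195: x ≡ 74 (mod 195).
Verify: 74 mod 5 = 4 ✓, 74 mod 3 = 2 ✓, 74 mod 13 = 9 ✓.

x ≡ 74 (mod 195).


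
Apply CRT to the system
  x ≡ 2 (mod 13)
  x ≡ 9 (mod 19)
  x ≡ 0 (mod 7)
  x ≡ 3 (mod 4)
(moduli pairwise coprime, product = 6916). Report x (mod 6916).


Product of moduli M = 13 · 19 · 7 · 4 = 6916.
Merge one congruence at a time:
  Start: x ≡ 2 (mod 13).
  Combine with x ≡ 9 (mod 19); new modulus lcm = 247.
    Write x = 2 + 13·t and substitute into x ≡ 9 (mod 19): 13·t ≡ 9 − 2 = 7 (mod 19).
    The inverse of 13 mod 19 is 3 (since 13·3 = 39 = 2·19 + 1), so t ≡ 3·7 = 21 ≡ 2 (mod 19).
    Then x = 2 + 13·2 = 28, valid modulo lcm(13, 19) = 247: x ≡ 28 (mod 247).
  Combine with x ≡ 0 (mod 7); new modulus lcm = 1729.
    Write x = 28 + 247·t and substitute into x ≡ 0 (mod 7): 247·t ≡ 0 − 28 = -28 (mod 7).
    Reduce coefficients mod 7: 2·t ≡ 0 (mod 7).
    The inverse of 2 mod 7 is 4 (since 2·4 = 8 = 1·7 + 1), so t ≡ 4·0 = 0 ≡ 0 (mod 7).
    Then x = 28 + 247·0 = 28, valid modulo lcm(247, 7) = 1729: x ≡ 28 (mod 1729).
  Combine with x ≡ 3 (mod 4); new modulus lcm = 6916.
    Write x = 28 + 1729·t and substitute into x ≡ 3 (mod 4): 1729·t ≡ 3 − 28 = -25 (mod 4).
    Reduce coefficients mod 4: 1·t ≡ 3 (mod 4).
    So t ≡ 3 (mod 4).
    Then x = 28 + 1729·3 = 5215, valid modulo lcm(1729, 4) = 6916: x ≡ 5215 (mod 6916).
Verify against each original: 5215 mod 13 = 2, 5215 mod 19 = 9, 5215 mod 7 = 0, 5215 mod 4 = 3.

x ≡ 5215 (mod 6916).


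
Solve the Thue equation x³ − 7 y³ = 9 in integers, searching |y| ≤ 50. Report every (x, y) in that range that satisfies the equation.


The equation is x³ - 7y³ = 9. For fixed y, x³ = 7·y³ + 9, so a solution requires the RHS to be a perfect cube.
Strategy: iterate y from -50 to 50, compute RHS = 7·y³ + 9, and check whether it is a (positive or negative) perfect cube.
Check small values of y:
  y = 0: RHS = 9 is not a perfect cube.
  y = 1: RHS = 16 is not a perfect cube.
  y = -1: RHS = 2 is not a perfect cube.
  y = 2: RHS = 65 is not a perfect cube.
  y = -2: RHS = -47 is not a perfect cube.
  y = 3: RHS = 198 is not a perfect cube.
  y = -3: RHS = -180 is not a perfect cube.
Continuing the search up to |y| = 50 finds no solutions either.
No (x, y) in the scanned range satisfies the equation.

No integer solutions with |y| ≤ 50.


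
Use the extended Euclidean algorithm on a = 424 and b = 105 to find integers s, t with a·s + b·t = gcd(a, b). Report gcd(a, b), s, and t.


Euclidean algorithm on (424, 105) — divide until remainder is 0:
  424 = 4 · 105 + 4
  105 = 26 · 4 + 1
  4 = 4 · 1 + 0
gcd(424, 105) = 1.
Track Bezout coefficients alongside the remainders: start with r₀ = 424 = a·1 + b·0 (s = 1, t = 0) and r₁ = 105 = a·0 + b·1 (s = 0, t = 1); each new remainder r_{k+1} = r_{k-1} − q_k·r_k inherits s_{k+1} = s_{k-1} − q_k·s_k, t_{k+1} = t_{k-1} − q_k·t_k, so r_k = a·s_k + b·t_k at every step:
  q = 4: r = 4, s = 1 − 4·0 = 1, t = 0 − 4·1 = -4  (check: 424·1 + 105·(-4) = 4)
  q = 26: r = 1, s = 0 − 26·1 = -26, t = 1 − 26·(-4) = 105  (check: 424·(-26) + 105·105 = 1)
The row with r = 1 (the gcd) gives the Bezout coefficients s = -26, t = 105.
Result: 424 · (-26) + 105 · (105) = 1.

gcd(424, 105) = 1; s = -26, t = 105 (check: 424·(-26) + 105·105 = 1).


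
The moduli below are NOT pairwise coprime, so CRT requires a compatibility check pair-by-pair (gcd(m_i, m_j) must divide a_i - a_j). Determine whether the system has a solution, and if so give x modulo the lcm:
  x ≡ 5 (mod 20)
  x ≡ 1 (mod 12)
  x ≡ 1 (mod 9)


Moduli 20, 12, 9 are not pairwise coprime, so CRT works modulo lcm(m_i) when all pairwise compatibility conditions hold.
Pairwise compatibility: gcd(m_i, m_j) must divide a_i - a_j for every pair.
Merge one congruence at a time:
  Start: x ≡ 5 (mod 20).
  Combine with x ≡ 1 (mod 12): gcd(20, 12) = 4; 1 - 5 = -4, which IS divisible by 4, so compatible.
    Write x = 5 + 20·t and substitute into x ≡ 1 (mod 12): 20·t ≡ 1 − 5 = -4 (mod 12).
    Divide the congruence (and modulus) by g = 4: 5·t ≡ -1 (mod 3).
    Reduce coefficients mod 3: 2·t ≡ 2 (mod 3).
    The inverse of 2 mod 3 is 2 (since 2·2 = 4 = 1·3 + 1), so t ≡ 2·2 = 4 ≡ 1 (mod 3).
    Then x = 5 + 20·1 = 25, valid modulo lcm(20, 12) = 60: x ≡ 25 (mod 60).
  Combine with x ≡ 1 (mod 9): gcd(60, 9) = 3; 1 - 25 = -24, which IS divisible by 3, so compatible.
    Write x = 25 + 60·t and substitute into x ≡ 1 (mod 9): 60·t ≡ 1 − 25 = -24 (mod 9).
    Divide the congruence (and modulus) by g = 3: 20·t ≡ -8 (mod 3).
    Reduce coefficients mod 3: 2·t ≡ 1 (mod 3).
    The inverse of 2 mod 3 is 2 (since 2·2 = 4 = 1·3 + 1), so t ≡ 2·1 = 2 ≡ 2 (mod 3).
    Then x = 25 + 60·2 = 145, valid modulo lcm(60, 9) = 180: x ≡ 145 (mod 180).
Verify: 145 mod 20 = 5, 145 mod 12 = 1, 145 mod 9 = 1.

x ≡ 145 (mod 180).


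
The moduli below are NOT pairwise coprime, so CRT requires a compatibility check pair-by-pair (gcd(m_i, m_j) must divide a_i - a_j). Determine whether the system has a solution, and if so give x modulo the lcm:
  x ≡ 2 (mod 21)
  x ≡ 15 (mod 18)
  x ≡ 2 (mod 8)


Moduli 21, 18, 8 are not pairwise coprime, so CRT works modulo lcm(m_i) when all pairwise compatibility conditions hold.
Pairwise compatibility: gcd(m_i, m_j) must divide a_i - a_j for every pair.
Merge one congruence at a time:
  Start: x ≡ 2 (mod 21).
  Combine with x ≡ 15 (mod 18): gcd(21, 18) = 3, and 15 - 2 = 13 is NOT divisible by 3.
    ⇒ system is inconsistent (no integer solution).

No solution (the system is inconsistent).


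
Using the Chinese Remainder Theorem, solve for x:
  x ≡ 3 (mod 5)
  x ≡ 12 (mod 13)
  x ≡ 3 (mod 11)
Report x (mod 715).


Moduli 5, 13, 11 are pairwise coprime; by CRT there is a unique solution modulo M = 5 · 13 · 11 = 715.
Solve pairwise, accumulating the modulus:
  Start with x ≡ 3 (mod 5).
  Combine with x ≡ 12 (mod 13): since gcd(5, 13) = 1, we get a unique residue mod 65.
    Write x = 3 + 5·t and substitute into x ≡ 12 (mod 13): 5·t ≡ 12 − 3 = 9 (mod 13).
    The inverse of 5 mod 13 is 8 (since 5·8 = 40 = 3·13 + 1), so t ≡ 8·9 = 72 ≡ 7 (mod 13).
    Then x = 3 + 5·7 = 38, valid modulo lcm(5, 13) = 65: x ≡ 38 (mod 65).
  Combine with x ≡ 3 (mod 11): since gcd(65, 11) = 1, we get a unique residue mod 715.
    Write x = 38 + 65·t and substitute into x ≡ 3 (mod 11): 65·t ≡ 3 − 38 = -35 (mod 11).
    Reduce coefficients mod 11: 10·t ≡ 9 (mod 11).
    The inverse of 10 mod 11 is 10 (since 10·10 = 100 = 9·11 + 1), so t ≡ 10·9 = 90 ≡ 2 (mod 11).
    Then x = 38 + 65·2 = 168, valid modulo lcm(65, 11) = 715: x ≡ 168 (mod 715).
Verify: 168 mod 5 = 3 ✓, 168 mod 13 = 12 ✓, 168 mod 11 = 3 ✓.

x ≡ 168 (mod 715).


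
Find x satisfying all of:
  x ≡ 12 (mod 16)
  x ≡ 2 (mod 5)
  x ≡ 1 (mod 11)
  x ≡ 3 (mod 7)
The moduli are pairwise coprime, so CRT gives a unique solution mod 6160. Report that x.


Product of moduli M = 16 · 5 · 11 · 7 = 6160.
Merge one congruence at a time:
  Start: x ≡ 12 (mod 16).
  Combine with x ≡ 2 (mod 5); new modulus lcm = 80.
    Write x = 12 + 16·t and substitute into x ≡ 2 (mod 5): 16·t ≡ 2 − 12 = -10 (mod 5).
    Reduce coefficients mod 5: 1·t ≡ 0 (mod 5).
    So t ≡ 0 (mod 5).
    Then x = 12 + 16·0 = 12, valid modulo lcm(16, 5) = 80: x ≡ 12 (mod 80).
  Combine with x ≡ 1 (mod 11); new modulus lcm = 880.
    Write x = 12 + 80·t and substitute into x ≡ 1 (mod 11): 80·t ≡ 1 − 12 = -11 (mod 11).
    Reduce coefficients mod 11: 3·t ≡ 0 (mod 11).
    The inverse of 3 mod 11 is 4 (since 3·4 = 12 = 1·11 + 1), so t ≡ 4·0 = 0 ≡ 0 (mod 11).
    Then x = 12 + 80·0 = 12, valid modulo lcm(80, 11) = 880: x ≡ 12 (mod 880).
  Combine with x ≡ 3 (mod 7); new modulus lcm = 6160.
    Write x = 12 + 880·t and substitute into x ≡ 3 (mod 7): 880·t ≡ 3 − 12 = -9 (mod 7).
    Reduce coefficients mod 7: 5·t ≡ 5 (mod 7).
    The inverse of 5 mod 7 is 3 (since 5·3 = 15 = 2·7 + 1), so t ≡ 3·5 = 15 ≡ 1 (mod 7).
    Then x = 12 + 880·1 = 892, valid modulo lcm(880, 7) = 6160: x ≡ 892 (mod 6160).
Verify against each original: 892 mod 16 = 12, 892 mod 5 = 2, 892 mod 11 = 1, 892 mod 7 = 3.

x ≡ 892 (mod 6160).


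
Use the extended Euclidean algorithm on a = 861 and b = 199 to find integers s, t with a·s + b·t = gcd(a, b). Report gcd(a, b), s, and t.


Euclidean algorithm on (861, 199) — divide until remainder is 0:
  861 = 4 · 199 + 65
  199 = 3 · 65 + 4
  65 = 16 · 4 + 1
  4 = 4 · 1 + 0
gcd(861, 199) = 1.
Track Bezout coefficients alongside the remainders: start with r₀ = 861 = a·1 + b·0 (s = 1, t = 0) and r₁ = 199 = a·0 + b·1 (s = 0, t = 1); each new remainder r_{k+1} = r_{k-1} − q_k·r_k inherits s_{k+1} = s_{k-1} − q_k·s_k, t_{k+1} = t_{k-1} − q_k·t_k, so r_k = a·s_k + b·t_k at every step:
  q = 4: r = 65, s = 1 − 4·0 = 1, t = 0 − 4·1 = -4  (check: 861·1 + 199·(-4) = 65)
  q = 3: r = 4, s = 0 − 3·1 = -3, t = 1 − 3·(-4) = 13  (check: 861·(-3) + 199·13 = 4)
  q = 16: r = 1, s = 1 − 16·(-3) = 49, t = -4 − 16·13 = -212  (check: 861·49 + 199·(-212) = 1)
The row with r = 1 (the gcd) gives the Bezout coefficients s = 49, t = -212.
Result: 861 · (49) + 199 · (-212) = 1.

gcd(861, 199) = 1; s = 49, t = -212 (check: 861·49 + 199·(-212) = 1).


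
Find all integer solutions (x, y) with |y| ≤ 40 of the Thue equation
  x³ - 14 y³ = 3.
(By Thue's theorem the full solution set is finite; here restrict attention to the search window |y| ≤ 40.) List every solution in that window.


The equation is x³ - 14y³ = 3. For fixed y, x³ = 14·y³ + 3, so a solution requires the RHS to be a perfect cube.
Strategy: iterate y from -40 to 40, compute RHS = 14·y³ + 3, and check whether it is a (positive or negative) perfect cube.
Check small values of y:
  y = 0: RHS = 3 is not a perfect cube.
  y = 1: RHS = 17 is not a perfect cube.
  y = -1: RHS = -11 is not a perfect cube.
  y = 2: RHS = 115 is not a perfect cube.
  y = -2: RHS = -109 is not a perfect cube.
  y = 3: RHS = 381 is not a perfect cube.
  y = -3: RHS = -375 is not a perfect cube.
Continuing the search up to |y| = 40 finds no solutions either.
No (x, y) in the scanned range satisfies the equation.

No integer solutions with |y| ≤ 40.


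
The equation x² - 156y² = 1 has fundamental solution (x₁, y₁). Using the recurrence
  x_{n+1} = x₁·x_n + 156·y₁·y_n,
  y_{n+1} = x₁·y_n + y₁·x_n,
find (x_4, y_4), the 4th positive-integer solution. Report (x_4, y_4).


Step 1: Find the fundamental solution (x₁, y₁) of x² - 156y² = 1.
  Expand √156 as a continued fraction. a₀ = ⌊√156⌋ = 12; iterate m_{k+1} = d_k·a_k − m_k, d_{k+1} = (156 − m_{k+1}²)/d_k, a_{k+1} = ⌊(a₀ + m_{k+1})/d_{k+1}⌋ (starting m₀ = 0, d₀ = 1), with convergents p_k = a_k·p_{k-1} + p_{k-2}, q_k = a_k·q_{k-1} + q_{k-2} (p₋₁ = 1, q₋₁ = 0):
  k = 0: a₀ = 12; p₀/q₀ = 12/1; p₀² − 156·q₀² = 144 − 156 = -12.
  k = 1: m = 12, d = 12, a = ⌊(12 + 12)/12⌋ = 2; p/q = (2·12 + 1)/(2·1 + 0) = 25/2; p² − 156·q² = 625 − 624 = 1.
  The first convergent with p² − 156·q² = 1 gives the fundamental solution (x₁, y₁) = (25, 2).
Step 2: Apply the recurrence (x_{n+1}, y_{n+1}) = (x₁x_n + 156y₁y_n, x₁y_n + y₁x_n) repeatedly.
  From (x_1, y_1) = (25, 2): x_2 = 25·25 + 156·2·2 = 1249; y_2 = 25·2 + 2·25 = 100.
  From (x_2, y_2) = (1249, 100): x_3 = 25·1249 + 156·2·100 = 62425; y_3 = 25·100 + 2·1249 = 4998.
  From (x_3, y_3) = (62425, 4998): x_4 = 25·62425 + 156·2·4998 = 3120001; y_4 = 25·4998 + 2·62425 = 249800.
Step 3: Verify x_4² - 156·y_4² = 9734406240001 - 9734406240000 = 1 (should be 1). ✓

(x_1, y_1) = (25, 2); (x_4, y_4) = (3120001, 249800).


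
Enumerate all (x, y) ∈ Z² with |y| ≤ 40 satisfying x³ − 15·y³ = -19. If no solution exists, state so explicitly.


The equation is x³ - 15y³ = -19. For fixed y, x³ = 15·y³ − 19, so a solution requires the RHS to be a perfect cube.
Strategy: iterate y from -40 to 40, compute RHS = 15·y³ − 19, and check whether it is a (positive or negative) perfect cube.
Check small values of y:
  y = 0: RHS = -19 is not a perfect cube.
  y = 1: RHS = -4 is not a perfect cube.
  y = -1: RHS = -34 is not a perfect cube.
  y = 2: RHS = 101 is not a perfect cube.
  y = -2: RHS = -139 is not a perfect cube.
  y = 3: RHS = 386 is not a perfect cube.
  y = -3: RHS = -424 is not a perfect cube.
Continuing the search up to |y| = 40 finds no solutions either.
No (x, y) in the scanned range satisfies the equation.

No integer solutions with |y| ≤ 40.


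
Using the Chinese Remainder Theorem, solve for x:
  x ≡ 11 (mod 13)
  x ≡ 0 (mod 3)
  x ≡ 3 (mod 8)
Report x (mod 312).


Moduli 13, 3, 8 are pairwise coprime; by CRT there is a unique solution modulo M = 13 · 3 · 8 = 312.
Solve pairwise, accumulating the modulus:
  Start with x ≡ 11 (mod 13).
  Combine with x ≡ 0 (mod 3): since gcd(13, 3) = 1, we get a unique residue mod 39.
    Write x = 11 + 13·t and substitute into x ≡ 0 (mod 3): 13·t ≡ 0 − 11 = -11 (mod 3).
    Reduce coefficients mod 3: 1·t ≡ 1 (mod 3).
    So t ≡ 1 (mod 3).
    Then x = 11 + 13·1 = 24, valid modulo lcm(13, 3) = 39: x ≡ 24 (mod 39).
  Combine with x ≡ 3 (mod 8): since gcd(39, 8) = 1, we get a unique residue mod 312.
    Write x = 24 + 39·t and substitute into x ≡ 3 (mod 8): 39·t ≡ 3 − 24 = -21 (mod 8).
    Reduce coefficients mod 8: 7·t ≡ 3 (mod 8).
    The inverse of 7 mod 8 is 7 (since 7·7 = 49 = 6·8 + 1), so t ≡ 7·3 = 21 ≡ 5 (mod 8).
    Then x = 24 + 39·5 = 219, valid modulo lcm(39, 8) = 312: x ≡ 219 (mod 312).
Verify: 219 mod 13 = 11 ✓, 219 mod 3 = 0 ✓, 219 mod 8 = 3 ✓.

x ≡ 219 (mod 312).


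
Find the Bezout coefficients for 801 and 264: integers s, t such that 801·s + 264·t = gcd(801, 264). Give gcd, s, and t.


Euclidean algorithm on (801, 264) — divide until remainder is 0:
  801 = 3 · 264 + 9
  264 = 29 · 9 + 3
  9 = 3 · 3 + 0
gcd(801, 264) = 3.
Track Bezout coefficients alongside the remainders: start with r₀ = 801 = a·1 + b·0 (s = 1, t = 0) and r₁ = 264 = a·0 + b·1 (s = 0, t = 1); each new remainder r_{k+1} = r_{k-1} − q_k·r_k inherits s_{k+1} = s_{k-1} − q_k·s_k, t_{k+1} = t_{k-1} − q_k·t_k, so r_k = a·s_k + b·t_k at every step:
  q = 3: r = 9, s = 1 − 3·0 = 1, t = 0 − 3·1 = -3  (check: 801·1 + 264·(-3) = 9)
  q = 29: r = 3, s = 0 − 29·1 = -29, t = 1 − 29·(-3) = 88  (check: 801·(-29) + 264·88 = 3)
The row with r = 3 (the gcd) gives the Bezout coefficients s = -29, t = 88.
Result: 801 · (-29) + 264 · (88) = 3.

gcd(801, 264) = 3; s = -29, t = 88 (check: 801·(-29) + 264·88 = 3).


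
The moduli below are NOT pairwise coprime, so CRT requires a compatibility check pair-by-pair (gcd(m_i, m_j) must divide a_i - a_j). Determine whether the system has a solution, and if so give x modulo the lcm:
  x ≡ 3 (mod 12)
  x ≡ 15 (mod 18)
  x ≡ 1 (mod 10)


Moduli 12, 18, 10 are not pairwise coprime, so CRT works modulo lcm(m_i) when all pairwise compatibility conditions hold.
Pairwise compatibility: gcd(m_i, m_j) must divide a_i - a_j for every pair.
Merge one congruence at a time:
  Start: x ≡ 3 (mod 12).
  Combine with x ≡ 15 (mod 18): gcd(12, 18) = 6; 15 - 3 = 12, which IS divisible by 6, so compatible.
    Write x = 3 + 12·t and substitute into x ≡ 15 (mod 18): 12·t ≡ 15 − 3 = 12 (mod 18).
    Divide the congruence (and modulus) by g = 6: 2·t ≡ 2 (mod 3).
    The inverse of 2 mod 3 is 2 (since 2·2 = 4 = 1·3 + 1), so t ≡ 2·2 = 4 ≡ 1 (mod 3).
    Then x = 3 + 12·1 = 15, valid modulo lcm(12, 18) = 36: x ≡ 15 (mod 36).
  Combine with x ≡ 1 (mod 10): gcd(36, 10) = 2; 1 - 15 = -14, which IS divisible by 2, so compatible.
    Write x = 15 + 36·t and substitute into x ≡ 1 (mod 10): 36·t ≡ 1 − 15 = -14 (mod 10).
    Divide the congruence (and modulus) by g = 2: 18·t ≡ -7 (mod 5).
    Reduce coefficients mod 5: 3·t ≡ 3 (mod 5).
    The inverse of 3 mod 5 is 2 (since 3·2 = 6 = 1·5 + 1), so t ≡ 2·3 = 6 ≡ 1 (mod 5).
    Then x = 15 + 36·1 = 51, valid modulo lcm(36, 10) = 180: x ≡ 51 (mod 180).
Verify: 51 mod 12 = 3, 51 mod 18 = 15, 51 mod 10 = 1.

x ≡ 51 (mod 180).


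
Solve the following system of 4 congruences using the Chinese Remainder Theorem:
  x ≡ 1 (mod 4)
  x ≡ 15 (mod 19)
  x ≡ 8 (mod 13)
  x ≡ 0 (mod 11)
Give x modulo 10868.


Product of moduli M = 4 · 19 · 13 · 11 = 10868.
Merge one congruence at a time:
  Start: x ≡ 1 (mod 4).
  Combine with x ≡ 15 (mod 19); new modulus lcm = 76.
    Write x = 1 + 4·t and substitute into x ≡ 15 (mod 19): 4·t ≡ 15 − 1 = 14 (mod 19).
    The inverse of 4 mod 19 is 5 (since 4·5 = 20 = 1·19 + 1), so t ≡ 5·14 = 70 ≡ 13 (mod 19).
    Then x = 1 + 4·13 = 53, valid modulo lcm(4, 19) = 76: x ≡ 53 (mod 76).
  Combine with x ≡ 8 (mod 13); new modulus lcm = 988.
    Write x = 53 + 76·t and substitute into x ≡ 8 (mod 13): 76·t ≡ 8 − 53 = -45 (mod 13).
    Reduce coefficients mod 13: 11·t ≡ 7 (mod 13).
    The inverse of 11 mod 13 is 6 (since 11·6 = 66 = 5·13 + 1), so t ≡ 6·7 = 42 ≡ 3 (mod 13).
    Then x = 53 + 76·3 = 281, valid modulo lcm(76, 13) = 988: x ≡ 281 (mod 988).
  Combine with x ≡ 0 (mod 11); new modulus lcm = 10868.
    Write x = 281 + 988·t and substitute into x ≡ 0 (mod 11): 988·t ≡ 0 − 281 = -281 (mod 11).
    Reduce coefficients mod 11: 9·t ≡ 5 (mod 11).
    The inverse of 9 mod 11 is 5 (since 9·5 = 45 = 4·11 + 1), so t ≡ 5·5 = 25 ≡ 3 (mod 11).
    Then x = 281 + 988·3 = 3245, valid modulo lcm(988, 11) = 10868: x ≡ 3245 (mod 10868).
Verify against each original: 3245 mod 4 = 1, 3245 mod 19 = 15, 3245 mod 13 = 8, 3245 mod 11 = 0.

x ≡ 3245 (mod 10868).


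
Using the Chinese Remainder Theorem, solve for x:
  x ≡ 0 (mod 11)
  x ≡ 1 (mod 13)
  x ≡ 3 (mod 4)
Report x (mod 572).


Moduli 11, 13, 4 are pairwise coprime; by CRT there is a unique solution modulo M = 11 · 13 · 4 = 572.
Solve pairwise, accumulating the modulus:
  Start with x ≡ 0 (mod 11).
  Combine with x ≡ 1 (mod 13): since gcd(11, 13) = 1, we get a unique residue mod 143.
    Write x = 0 + 11·t and substitute into x ≡ 1 (mod 13): 11·t ≡ 1 − 0 = 1 (mod 13).
    The inverse of 11 mod 13 is 6 (since 11·6 = 66 = 5·13 + 1), so t ≡ 6·1 = 6 ≡ 6 (mod 13).
    Then x = 0 + 11·6 = 66, valid modulo lcm(11, 13) = 143: x ≡ 66 (mod 143).
  Combine with x ≡ 3 (mod 4): since gcd(143, 4) = 1, we get a unique residue mod 572.
    Write x = 66 + 143·t and substitute into x ≡ 3 (mod 4): 143·t ≡ 3 − 66 = -63 (mod 4).
    Reduce coefficients mod 4: 3·t ≡ 1 (mod 4).
    The inverse of 3 mod 4 is 3 (since 3·3 = 9 = 2·4 + 1), so t ≡ 3·1 = 3 ≡ 3 (mod 4).
    Then x = 66 + 143·3 = 495, valid modulo lcm(143, 4) = 572: x ≡ 495 (mod 572).
Verify: 495 mod 11 = 0 ✓, 495 mod 13 = 1 ✓, 495 mod 4 = 3 ✓.

x ≡ 495 (mod 572).


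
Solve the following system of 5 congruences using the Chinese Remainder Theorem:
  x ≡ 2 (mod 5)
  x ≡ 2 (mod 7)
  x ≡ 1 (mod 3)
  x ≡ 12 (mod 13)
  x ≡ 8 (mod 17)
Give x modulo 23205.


Product of moduli M = 5 · 7 · 3 · 13 · 17 = 23205.
Merge one congruence at a time:
  Start: x ≡ 2 (mod 5).
  Combine with x ≡ 2 (mod 7); new modulus lcm = 35.
    Write x = 2 + 5·t and substitute into x ≡ 2 (mod 7): 5·t ≡ 2 − 2 = 0 (mod 7).
    The inverse of 5 mod 7 is 3 (since 5·3 = 15 = 2·7 + 1), so t ≡ 3·0 = 0 ≡ 0 (mod 7).
    Then x = 2 + 5·0 = 2, valid modulo lcm(5, 7) = 35: x ≡ 2 (mod 35).
  Combine with x ≡ 1 (mod 3); new modulus lcm = 105.
    Write x = 2 + 35·t and substitute into x ≡ 1 (mod 3): 35·t ≡ 1 − 2 = -1 (mod 3).
    Reduce coefficients mod 3: 2·t ≡ 2 (mod 3).
    The inverse of 2 mod 3 is 2 (since 2·2 = 4 = 1·3 + 1), so t ≡ 2·2 = 4 ≡ 1 (mod 3).
    Then x = 2 + 35·1 = 37, valid modulo lcm(35, 3) = 105: x ≡ 37 (mod 105).
  Combine with x ≡ 12 (mod 13); new modulus lcm = 1365.
    Write x = 37 + 105·t and substitute into x ≡ 12 (mod 13): 105·t ≡ 12 − 37 = -25 (mod 13).
    Reduce coefficients mod 13: 1·t ≡ 1 (mod 13).
    So t ≡ 1 (mod 13).
    Then x = 37 + 105·1 = 142, valid modulo lcm(105, 13) = 1365: x ≡ 142 (mod 1365).
  Combine with x ≡ 8 (mod 17); new modulus lcm = 23205.
    Write x = 142 + 1365·t and substitute into x ≡ 8 (mod 17): 1365·t ≡ 8 − 142 = -134 (mod 17).
    Reduce coefficients mod 17: 5·t ≡ 2 (mod 17).
    The inverse of 5 mod 17 is 7 (since 5·7 = 35 = 2·17 + 1), so t ≡ 7·2 = 14 ≡ 14 (mod 17).
    Then x = 142 + 1365·14 = 19252, valid modulo lcm(1365, 17) = 23205: x ≡ 19252 (mod 23205).
Verify against each original: 19252 mod 5 = 2, 19252 mod 7 = 2, 19252 mod 3 = 1, 19252 mod 13 = 12, 19252 mod 17 = 8.

x ≡ 19252 (mod 23205).


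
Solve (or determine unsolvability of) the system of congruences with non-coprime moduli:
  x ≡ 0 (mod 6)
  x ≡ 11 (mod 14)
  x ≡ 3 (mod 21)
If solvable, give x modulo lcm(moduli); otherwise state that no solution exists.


Moduli 6, 14, 21 are not pairwise coprime, so CRT works modulo lcm(m_i) when all pairwise compatibility conditions hold.
Pairwise compatibility: gcd(m_i, m_j) must divide a_i - a_j for every pair.
Merge one congruence at a time:
  Start: x ≡ 0 (mod 6).
  Combine with x ≡ 11 (mod 14): gcd(6, 14) = 2, and 11 - 0 = 11 is NOT divisible by 2.
    ⇒ system is inconsistent (no integer solution).

No solution (the system is inconsistent).


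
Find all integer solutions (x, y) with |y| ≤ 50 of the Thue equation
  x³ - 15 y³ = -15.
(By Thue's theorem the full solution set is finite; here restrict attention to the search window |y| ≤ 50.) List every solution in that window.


The equation is x³ - 15y³ = -15. For fixed y, x³ = 15·y³ − 15, so a solution requires the RHS to be a perfect cube.
Strategy: iterate y from -50 to 50, compute RHS = 15·y³ − 15, and check whether it is a (positive or negative) perfect cube.
Check small values of y:
  y = 0: RHS = -15 is not a perfect cube.
  y = 1: RHS = 0 = (0)³ ⇒ x = 0 works.
  y = -1: RHS = -30 is not a perfect cube.
  y = 2: RHS = 105 is not a perfect cube.
  y = -2: RHS = -135 is not a perfect cube.
  y = 3: RHS = 390 is not a perfect cube.
  y = -3: RHS = -420 is not a perfect cube.
Continuing the search up to |y| = 50 finds no further solutions beyond those listed.
Collected solutions: (0, 1).

Solutions (with |y| ≤ 50): (0, 1).


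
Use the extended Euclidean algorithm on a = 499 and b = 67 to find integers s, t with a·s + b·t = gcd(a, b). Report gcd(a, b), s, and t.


Euclidean algorithm on (499, 67) — divide until remainder is 0:
  499 = 7 · 67 + 30
  67 = 2 · 30 + 7
  30 = 4 · 7 + 2
  7 = 3 · 2 + 1
  2 = 2 · 1 + 0
gcd(499, 67) = 1.
Track Bezout coefficients alongside the remainders: start with r₀ = 499 = a·1 + b·0 (s = 1, t = 0) and r₁ = 67 = a·0 + b·1 (s = 0, t = 1); each new remainder r_{k+1} = r_{k-1} − q_k·r_k inherits s_{k+1} = s_{k-1} − q_k·s_k, t_{k+1} = t_{k-1} − q_k·t_k, so r_k = a·s_k + b·t_k at every step:
  q = 7: r = 30, s = 1 − 7·0 = 1, t = 0 − 7·1 = -7  (check: 499·1 + 67·(-7) = 30)
  q = 2: r = 7, s = 0 − 2·1 = -2, t = 1 − 2·(-7) = 15  (check: 499·(-2) + 67·15 = 7)
  q = 4: r = 2, s = 1 − 4·(-2) = 9, t = -7 − 4·15 = -67  (check: 499·9 + 67·(-67) = 2)
  q = 3: r = 1, s = -2 − 3·9 = -29, t = 15 − 3·(-67) = 216  (check: 499·(-29) + 67·216 = 1)
The row with r = 1 (the gcd) gives the Bezout coefficients s = -29, t = 216.
Result: 499 · (-29) + 67 · (216) = 1.

gcd(499, 67) = 1; s = -29, t = 216 (check: 499·(-29) + 67·216 = 1).


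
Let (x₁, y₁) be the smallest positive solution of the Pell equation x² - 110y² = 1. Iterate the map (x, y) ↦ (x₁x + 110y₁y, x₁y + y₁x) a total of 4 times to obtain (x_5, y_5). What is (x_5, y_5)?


Step 1: Find the fundamental solution (x₁, y₁) of x² - 110y² = 1.
  Expand √110 as a continued fraction. a₀ = ⌊√110⌋ = 10; iterate m_{k+1} = d_k·a_k − m_k, d_{k+1} = (110 − m_{k+1}²)/d_k, a_{k+1} = ⌊(a₀ + m_{k+1})/d_{k+1}⌋ (starting m₀ = 0, d₀ = 1), with convergents p_k = a_k·p_{k-1} + p_{k-2}, q_k = a_k·q_{k-1} + q_{k-2} (p₋₁ = 1, q₋₁ = 0):
  k = 0: a₀ = 10; p₀/q₀ = 10/1; p₀² − 110·q₀² = 100 − 110 = -10.
  k = 1: m = 10, d = 10, a = ⌊(10 + 10)/10⌋ = 2; p/q = (2·10 + 1)/(2·1 + 0) = 21/2; p² − 110·q² = 441 − 440 = 1.
  The first convergent with p² − 110·q² = 1 gives the fundamental solution (x₁, y₁) = (21, 2).
Step 2: Apply the recurrence (x_{n+1}, y_{n+1}) = (x₁x_n + 110y₁y_n, x₁y_n + y₁x_n) repeatedly.
  From (x_1, y_1) = (21, 2): x_2 = 21·21 + 110·2·2 = 881; y_2 = 21·2 + 2·21 = 84.
  From (x_2, y_2) = (881, 84): x_3 = 21·881 + 110·2·84 = 36981; y_3 = 21·84 + 2·881 = 3526.
  From (x_3, y_3) = (36981, 3526): x_4 = 21·36981 + 110·2·3526 = 1552321; y_4 = 21·3526 + 2·36981 = 148008.
  From (x_4, y_4) = (1552321, 148008): x_5 = 21·1552321 + 110·2·148008 = 65160501; y_5 = 21·148008 + 2·1552321 = 6212810.
Step 3: Verify x_5² - 110·y_5² = 4245890890571001 - 4245890890571000 = 1 (should be 1). ✓

(x_1, y_1) = (21, 2); (x_5, y_5) = (65160501, 6212810).


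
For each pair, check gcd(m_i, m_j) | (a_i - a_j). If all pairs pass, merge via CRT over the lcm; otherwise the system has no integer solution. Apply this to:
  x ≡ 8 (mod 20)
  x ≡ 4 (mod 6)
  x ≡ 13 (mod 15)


Moduli 20, 6, 15 are not pairwise coprime, so CRT works modulo lcm(m_i) when all pairwise compatibility conditions hold.
Pairwise compatibility: gcd(m_i, m_j) must divide a_i - a_j for every pair.
Merge one congruence at a time:
  Start: x ≡ 8 (mod 20).
  Combine with x ≡ 4 (mod 6): gcd(20, 6) = 2; 4 - 8 = -4, which IS divisible by 2, so compatible.
    Write x = 8 + 20·t and substitute into x ≡ 4 (mod 6): 20·t ≡ 4 − 8 = -4 (mod 6).
    Divide the congruence (and modulus) by g = 2: 10·t ≡ -2 (mod 3).
    Reduce coefficients mod 3: 1·t ≡ 1 (mod 3).
    So t ≡ 1 (mod 3).
    Then x = 8 + 20·1 = 28, valid modulo lcm(20, 6) = 60: x ≡ 28 (mod 60).
  Combine with x ≡ 13 (mod 15): gcd(60, 15) = 15; 13 - 28 = -15, which IS divisible by 15, so compatible.
    Write x = 28 + 60·t and substitute into x ≡ 13 (mod 15): 60·t ≡ 13 − 28 = -15 (mod 15).
    Divide the congruence (and modulus) by g = 15: 4·t ≡ -1 (mod 1).
    Modulo 1 every t works; take t = 0.
    Then x = 28 + 60·0 = 28, valid modulo lcm(60, 15) = 60: x ≡ 28 (mod 60).
Verify: 28 mod 20 = 8, 28 mod 6 = 4, 28 mod 15 = 13.

x ≡ 28 (mod 60).
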